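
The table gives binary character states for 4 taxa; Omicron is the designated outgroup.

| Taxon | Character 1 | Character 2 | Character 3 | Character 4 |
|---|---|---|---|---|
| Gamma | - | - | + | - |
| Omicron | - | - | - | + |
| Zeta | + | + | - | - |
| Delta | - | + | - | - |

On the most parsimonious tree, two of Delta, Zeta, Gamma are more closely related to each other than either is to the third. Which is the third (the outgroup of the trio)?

Character polarity is set by the outgroup: the derived state is whichever differs from the outgroup's state, so for Character 4 the derived state is '-', and for the remaining characters it is '+'.
Character 1: derived state '+' in Zeta only — an autapomorphy, so it tells us nothing about relationships among taxa.
Only Delta and Zeta show the derived state '+' for Character 2, supporting them as a clade.
Character 3 (derived state '+') is unique to Gamma (autapomorphy; uninformative for grouping).
Character 4 (derived state '-') is shared by all ingroup taxa — unites the whole ingroup.
Most parsimonious ingroup topology: (Gamma,(Zeta,Delta)).
Delta and Zeta share a more recent common ancestor with each other than either does with Gamma, so Gamma is the least closely related of the three.

Gamma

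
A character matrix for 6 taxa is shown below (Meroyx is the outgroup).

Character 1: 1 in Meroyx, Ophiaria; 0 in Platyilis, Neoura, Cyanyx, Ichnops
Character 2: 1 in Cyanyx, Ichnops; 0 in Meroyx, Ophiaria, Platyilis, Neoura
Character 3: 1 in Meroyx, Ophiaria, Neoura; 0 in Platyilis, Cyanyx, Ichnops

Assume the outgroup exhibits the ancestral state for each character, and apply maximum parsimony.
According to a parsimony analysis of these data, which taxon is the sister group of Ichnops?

Cyanyx

Character polarity is set by the outgroup: the derived state is whichever differs from the outgroup's state, so for Character 1, Character 3 the derived state is '0', and for the remaining characters it is '1'.
Character 1: derived state '0' in Cyanyx, Ichnops, Neoura, and Platyilis only — synapomorphy for {Cyanyx, Ichnops, Neoura, Platyilis}.
Only Cyanyx and Ichnops show the derived state '1' for Character 2, supporting them as a clade.
Character 3: derived state '0' in Cyanyx, Ichnops, and Platyilis only — synapomorphy for {Cyanyx, Ichnops, Platyilis}.
Most parsimonious ingroup topology: (Ophiaria,((Platyilis,(Cyanyx,Ichnops)),Neoura)).
Ichnops and Cyanyx form a cherry on this tree, so they are sister taxa.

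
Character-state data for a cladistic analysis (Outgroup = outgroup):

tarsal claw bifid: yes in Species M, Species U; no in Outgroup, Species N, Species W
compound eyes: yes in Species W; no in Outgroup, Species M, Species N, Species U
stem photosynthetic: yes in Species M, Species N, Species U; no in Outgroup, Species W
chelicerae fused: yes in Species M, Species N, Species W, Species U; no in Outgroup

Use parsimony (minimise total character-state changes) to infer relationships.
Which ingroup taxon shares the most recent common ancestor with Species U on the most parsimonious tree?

Species M

The outgroup has state 'no' for every character, so 'yes' is the derived state throughout.
tarsal claw bifid: derived state 'yes' in Species M and Species U only — synapomorphy for {Species M, Species U}.
compound eyes (derived state 'yes') is unique to Species W (autapomorphy; uninformative for grouping).
Only Species M, Species N, and Species U show the derived state 'yes' for stem photosynthetic, supporting them as a clade.
chelicerae fused (derived state 'yes') is shared by all ingroup taxa — unites the whole ingroup.
Most parsimonious ingroup topology: (((Species M,Species U),Species N),Species W).
Species U and Species M form a cherry on this tree, so they are sister taxa.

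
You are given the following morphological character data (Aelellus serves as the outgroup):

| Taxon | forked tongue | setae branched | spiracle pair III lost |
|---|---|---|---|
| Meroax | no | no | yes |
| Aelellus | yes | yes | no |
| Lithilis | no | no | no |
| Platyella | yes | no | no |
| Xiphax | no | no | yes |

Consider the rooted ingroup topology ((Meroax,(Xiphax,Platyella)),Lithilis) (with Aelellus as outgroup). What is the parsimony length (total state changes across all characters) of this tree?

5

Map each character onto ((Meroax,(Xiphax,Platyella)),Lithilis) (rooted by Aelellus) and count the minimum state changes it requires (Fitch parsimony):
forked tongue: 2; setae branched: 1; spiracle pair III lost: 2.
Total tree length = 5.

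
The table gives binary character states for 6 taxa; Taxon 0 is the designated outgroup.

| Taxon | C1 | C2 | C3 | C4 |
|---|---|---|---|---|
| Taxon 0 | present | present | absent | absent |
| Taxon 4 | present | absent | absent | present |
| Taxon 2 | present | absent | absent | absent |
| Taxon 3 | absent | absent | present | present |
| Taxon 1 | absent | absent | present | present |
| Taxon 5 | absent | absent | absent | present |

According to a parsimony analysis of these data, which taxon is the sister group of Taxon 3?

Character polarity is set by the outgroup: the derived state is whichever differs from the outgroup's state, so for C1, C2 the derived state is 'absent', and for the remaining characters it is 'present'.
C1 (derived state 'absent') is shared by Taxon 1, Taxon 3, and Taxon 5 — a synapomorphy uniting that clade.
All ingroup taxa share the derived state 'absent' for C2; it defines the ingroup but does not resolve relationships within it.
Only Taxon 1 and Taxon 3 show the derived state 'present' for C3, supporting them as a clade.
C4 (derived state 'present') is shared by Taxon 1, Taxon 3, Taxon 4, and Taxon 5 — a synapomorphy uniting that clade.
Most parsimonious ingroup topology: ((Taxon 4,((Taxon 3,Taxon 1),Taxon 5)),Taxon 2).
Taxon 3 and Taxon 1 form a cherry on this tree, so they are sister taxa.

Taxon 1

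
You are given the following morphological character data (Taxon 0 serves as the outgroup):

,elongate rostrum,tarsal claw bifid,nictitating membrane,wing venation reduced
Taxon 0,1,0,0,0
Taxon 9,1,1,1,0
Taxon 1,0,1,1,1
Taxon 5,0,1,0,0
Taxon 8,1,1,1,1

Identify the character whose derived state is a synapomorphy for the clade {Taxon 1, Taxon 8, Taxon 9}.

nictitating membrane

Character polarity is set by the outgroup: the derived state is whichever differs from the outgroup's state, so for elongate rostrum the derived state is '0', and for the remaining characters it is '1'.
elongate rostrum (state '0') occurs in Taxon 1 and Taxon 5 but conflicts with the nesting implied by the other characters — most parsimoniously interpreted as homoplasy.
All ingroup taxa share the derived state '1' for tarsal claw bifid; it defines the ingroup but does not resolve relationships within it.
nictitating membrane: derived state '1' in Taxon 1, Taxon 8, and Taxon 9 only — synapomorphy for {Taxon 1, Taxon 8, Taxon 9}.
wing venation reduced: derived state '1' in Taxon 1 and Taxon 8 only — synapomorphy for {Taxon 1, Taxon 8}.
Most parsimonious ingroup topology: ((Taxon 9,(Taxon 1,Taxon 8)),Taxon 5).
The clade {Taxon 1, Taxon 8, Taxon 9} is supported by nictitating membrane: its derived state '1' occurs in exactly those taxa and in no other taxon (including the outgroup).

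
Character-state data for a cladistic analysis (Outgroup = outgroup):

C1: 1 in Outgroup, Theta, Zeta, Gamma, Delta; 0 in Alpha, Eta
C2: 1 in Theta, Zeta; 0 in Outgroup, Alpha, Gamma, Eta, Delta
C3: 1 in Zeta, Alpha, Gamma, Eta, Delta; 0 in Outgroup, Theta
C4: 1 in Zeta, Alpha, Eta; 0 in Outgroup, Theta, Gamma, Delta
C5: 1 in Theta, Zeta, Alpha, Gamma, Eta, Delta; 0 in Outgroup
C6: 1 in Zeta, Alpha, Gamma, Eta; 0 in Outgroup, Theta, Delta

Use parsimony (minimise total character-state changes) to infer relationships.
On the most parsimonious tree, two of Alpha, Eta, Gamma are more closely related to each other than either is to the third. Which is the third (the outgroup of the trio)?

Gamma

Character polarity is set by the outgroup: the derived state is whichever differs from the outgroup's state, so for C1 the derived state is '0', and for the remaining characters it is '1'.
C1 (derived state '0') is shared by Alpha and Eta — a synapomorphy uniting that clade.
C2 groups Theta and Zeta, which is incompatible with the clades supported by the remaining characters; treating it as convergent (homoplasy) costs fewer steps than any alternative tree.
C3 (derived state '1') is shared by Alpha, Delta, Eta, Gamma, and Zeta — a synapomorphy uniting that clade.
C4: derived state '1' in Alpha, Eta, and Zeta only — synapomorphy for {Alpha, Eta, Zeta}.
All ingroup taxa share the derived state '1' for C5; it defines the ingroup but does not resolve relationships within it.
C6: derived state '1' in Alpha, Eta, Gamma, and Zeta only — synapomorphy for {Alpha, Eta, Gamma, Zeta}.
Most parsimonious ingroup topology: (Theta,(((Zeta,(Alpha,Eta)),Gamma),Delta)).
Eta and Alpha share a more recent common ancestor with each other than either does with Gamma, so Gamma is the least closely related of the three.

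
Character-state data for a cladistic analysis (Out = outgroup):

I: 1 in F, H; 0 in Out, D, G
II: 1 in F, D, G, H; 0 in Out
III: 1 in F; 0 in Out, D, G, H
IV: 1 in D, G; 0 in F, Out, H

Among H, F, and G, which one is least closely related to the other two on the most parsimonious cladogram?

The outgroup has state '0' for every character, so '1' is the derived state throughout.
Only F and H show the derived state '1' for I, supporting them as a clade.
II (derived state '1') is shared by all ingroup taxa — unites the whole ingroup.
III (derived state '1') is unique to F (autapomorphy; uninformative for grouping).
IV (derived state '1') is shared by D and G — a synapomorphy uniting that clade.
Most parsimonious ingroup topology: ((G,D),(H,F)).
H and F share a more recent common ancestor with each other than either does with G, so G is the least closely related of the three.

G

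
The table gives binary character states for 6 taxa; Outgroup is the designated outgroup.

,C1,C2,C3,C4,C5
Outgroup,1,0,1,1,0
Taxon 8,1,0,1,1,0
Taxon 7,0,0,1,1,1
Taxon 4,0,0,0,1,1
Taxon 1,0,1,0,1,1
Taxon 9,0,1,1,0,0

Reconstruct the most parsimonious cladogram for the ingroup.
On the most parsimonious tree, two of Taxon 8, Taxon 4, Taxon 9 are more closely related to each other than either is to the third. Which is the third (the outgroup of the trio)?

Taxon 8

Character polarity is set by the outgroup: the derived state is whichever differs from the outgroup's state, so for C1, C3, C4 the derived state is '0', and for the remaining characters it is '1'.
C1: derived state '0' in Taxon 1, Taxon 4, Taxon 7, and Taxon 9 only — synapomorphy for {Taxon 1, Taxon 4, Taxon 7, Taxon 9}.
C2 groups Taxon 1 and Taxon 9, which is incompatible with the clades supported by the remaining characters; treating it as convergent (homoplasy) costs fewer steps than any alternative tree.
C3: derived state '0' in Taxon 1 and Taxon 4 only — synapomorphy for {Taxon 1, Taxon 4}.
C4: derived state '0' in Taxon 9 only — an autapomorphy, so it tells us nothing about relationships among taxa.
C5 (derived state '1') is shared by Taxon 1, Taxon 4, and Taxon 7 — a synapomorphy uniting that clade.
Most parsimonious ingroup topology: (Taxon 8,((Taxon 7,(Taxon 4,Taxon 1)),Taxon 9)).
Taxon 9 and Taxon 4 share a more recent common ancestor with each other than either does with Taxon 8, so Taxon 8 is the least closely related of the three.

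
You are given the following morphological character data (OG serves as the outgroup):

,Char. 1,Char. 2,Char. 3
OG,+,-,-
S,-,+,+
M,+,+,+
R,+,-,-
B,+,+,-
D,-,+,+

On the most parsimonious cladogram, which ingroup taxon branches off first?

R

Character polarity is set by the outgroup: the derived state is whichever differs from the outgroup's state, so for Char. 1 the derived state is '-', and for the remaining characters it is '+'.
Only D and S show the derived state '-' for Char. 1, supporting them as a clade.
Char. 2 (derived state '+') is shared by B, D, M, and S — a synapomorphy uniting that clade.
Char. 3 (derived state '+') is shared by D, M, and S — a synapomorphy uniting that clade.
Most parsimonious ingroup topology: ((((S,D),M),B),R).
R is sister to the clade containing all other ingroup taxa, so it is the earliest-diverging (most basal) ingroup lineage.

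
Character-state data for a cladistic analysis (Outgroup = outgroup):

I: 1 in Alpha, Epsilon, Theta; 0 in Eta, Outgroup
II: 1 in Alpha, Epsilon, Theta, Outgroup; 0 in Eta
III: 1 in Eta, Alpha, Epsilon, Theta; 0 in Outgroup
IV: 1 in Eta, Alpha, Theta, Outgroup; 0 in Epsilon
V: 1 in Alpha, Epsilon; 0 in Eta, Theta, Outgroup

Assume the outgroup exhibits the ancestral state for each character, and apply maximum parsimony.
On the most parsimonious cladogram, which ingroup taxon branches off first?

Eta

Character polarity is set by the outgroup: the derived state is whichever differs from the outgroup's state, so for II, IV the derived state is '0', and for the remaining characters it is '1'.
I: derived state '1' in Alpha, Epsilon, and Theta only — synapomorphy for {Alpha, Epsilon, Theta}.
II: derived state '0' in Eta only — an autapomorphy, so it tells us nothing about relationships among taxa.
All ingroup taxa share the derived state '1' for III; it defines the ingroup but does not resolve relationships within it.
IV: derived state '0' in Epsilon only — an autapomorphy, so it tells us nothing about relationships among taxa.
V: derived state '1' in Alpha and Epsilon only — synapomorphy for {Alpha, Epsilon}.
Most parsimonious ingroup topology: ((Theta,(Epsilon,Alpha)),Eta).
Eta is sister to the clade containing all other ingroup taxa, so it is the earliest-diverging (most basal) ingroup lineage.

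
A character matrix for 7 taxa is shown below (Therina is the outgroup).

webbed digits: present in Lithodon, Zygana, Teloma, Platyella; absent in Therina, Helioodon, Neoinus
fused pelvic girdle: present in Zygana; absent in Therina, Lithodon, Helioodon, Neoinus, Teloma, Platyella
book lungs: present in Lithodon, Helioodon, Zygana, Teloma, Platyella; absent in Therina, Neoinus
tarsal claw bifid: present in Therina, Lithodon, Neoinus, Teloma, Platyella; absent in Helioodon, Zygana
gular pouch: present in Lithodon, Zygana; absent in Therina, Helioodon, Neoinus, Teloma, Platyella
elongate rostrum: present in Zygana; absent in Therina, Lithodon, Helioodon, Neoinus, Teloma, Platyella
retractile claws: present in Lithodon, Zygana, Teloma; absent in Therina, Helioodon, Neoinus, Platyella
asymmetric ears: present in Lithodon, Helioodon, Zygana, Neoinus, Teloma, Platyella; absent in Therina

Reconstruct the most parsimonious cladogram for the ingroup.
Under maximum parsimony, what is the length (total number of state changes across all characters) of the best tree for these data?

9

Character polarity is set by the outgroup: the derived state is whichever differs from the outgroup's state, so for tarsal claw bifid the derived state is 'absent', and for the remaining characters it is 'present'.
webbed digits: derived state 'present' in Lithodon, Platyella, Teloma, and Zygana only — synapomorphy for {Lithodon, Platyella, Teloma, Zygana}.
fused pelvic girdle (derived state 'present') is unique to Zygana (autapomorphy; uninformative for grouping).
Only Helioodon, Lithodon, Platyella, Teloma, and Zygana show the derived state 'present' for book lungs, supporting them as a clade.
tarsal claw bifid (state 'absent') occurs in Helioodon and Zygana but conflicts with the nesting implied by the other characters — most parsimoniously interpreted as homoplasy.
Only Lithodon and Zygana show the derived state 'present' for gular pouch, supporting them as a clade.
elongate rostrum (derived state 'present') is unique to Zygana (autapomorphy; uninformative for grouping).
retractile claws (derived state 'present') is shared by Lithodon, Teloma, and Zygana — a synapomorphy uniting that clade.
All ingroup taxa share the derived state 'present' for asymmetric ears; it defines the ingroup but does not resolve relationships within it.
Most parsimonious ingroup topology: (((((Lithodon,Zygana),Teloma),Platyella),Helioodon),Neoinus).
Changes per character on this tree: webbed digits: 1; fused pelvic girdle: 1; book lungs: 1; tarsal claw bifid: 2; gular pouch: 1; elongate rostrum: 1; retractile claws: 1; asymmetric ears: 1.
Total = 9.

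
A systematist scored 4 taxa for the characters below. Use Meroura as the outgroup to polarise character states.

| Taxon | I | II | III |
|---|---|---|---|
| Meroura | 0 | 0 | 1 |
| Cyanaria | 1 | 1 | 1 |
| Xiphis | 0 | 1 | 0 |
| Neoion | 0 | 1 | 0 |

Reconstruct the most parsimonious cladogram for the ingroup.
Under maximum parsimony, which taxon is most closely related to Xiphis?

Character polarity is set by the outgroup: the derived state is whichever differs from the outgroup's state, so for III the derived state is '0', and for the remaining characters it is '1'.
I: derived state '1' in Cyanaria only — an autapomorphy, so it tells us nothing about relationships among taxa.
II (derived state '1') is shared by all ingroup taxa — unites the whole ingroup.
III: derived state '0' in Neoion and Xiphis only — synapomorphy for {Neoion, Xiphis}.
Most parsimonious ingroup topology: ((Neoion,Xiphis),Cyanaria).
Xiphis and Neoion form a cherry on this tree, so they are sister taxa.

Neoion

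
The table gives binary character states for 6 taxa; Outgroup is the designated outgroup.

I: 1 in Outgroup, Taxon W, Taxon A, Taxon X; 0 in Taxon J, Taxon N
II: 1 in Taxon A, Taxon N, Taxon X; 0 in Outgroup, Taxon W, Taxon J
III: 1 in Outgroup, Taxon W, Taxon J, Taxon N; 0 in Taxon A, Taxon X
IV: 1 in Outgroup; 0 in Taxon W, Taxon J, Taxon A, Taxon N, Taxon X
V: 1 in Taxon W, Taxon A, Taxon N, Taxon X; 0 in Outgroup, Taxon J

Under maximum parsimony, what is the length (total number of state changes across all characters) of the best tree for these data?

Character polarity is set by the outgroup: the derived state is whichever differs from the outgroup's state, so for I, III, IV the derived state is '0', and for the remaining characters it is '1'.
I groups Taxon J and Taxon N, which is incompatible with the clades supported by the remaining characters; treating it as convergent (homoplasy) costs fewer steps than any alternative tree.
II: derived state '1' in Taxon A, Taxon N, and Taxon X only — synapomorphy for {Taxon A, Taxon N, Taxon X}.
III: derived state '0' in Taxon A and Taxon X only — synapomorphy for {Taxon A, Taxon X}.
All ingroup taxa share the derived state '0' for IV; it defines the ingroup but does not resolve relationships within it.
V: derived state '1' in Taxon A, Taxon N, Taxon W, and Taxon X only — synapomorphy for {Taxon A, Taxon N, Taxon W, Taxon X}.
Most parsimonious ingroup topology: ((Taxon W,((Taxon A,Taxon X),Taxon N)),Taxon J).
Changes per character on this tree: I: 2; II: 1; III: 1; IV: 1; V: 1.
Total = 6.

6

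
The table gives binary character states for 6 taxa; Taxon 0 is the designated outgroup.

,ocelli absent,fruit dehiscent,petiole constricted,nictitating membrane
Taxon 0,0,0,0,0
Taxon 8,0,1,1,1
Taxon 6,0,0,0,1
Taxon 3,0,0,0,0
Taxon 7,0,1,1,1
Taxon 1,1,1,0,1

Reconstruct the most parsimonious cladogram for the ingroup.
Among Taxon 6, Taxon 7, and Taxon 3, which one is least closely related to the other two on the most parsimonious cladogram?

The outgroup has state '0' for every character, so '1' is the derived state throughout.
ocelli absent (derived state '1') is unique to Taxon 1 (autapomorphy; uninformative for grouping).
fruit dehiscent: derived state '1' in Taxon 1, Taxon 7, and Taxon 8 only — synapomorphy for {Taxon 1, Taxon 7, Taxon 8}.
petiole constricted (derived state '1') is shared by Taxon 7 and Taxon 8 — a synapomorphy uniting that clade.
Only Taxon 1, Taxon 6, Taxon 7, and Taxon 8 show the derived state '1' for nictitating membrane, supporting them as a clade.
Most parsimonious ingroup topology: ((((Taxon 8,Taxon 7),Taxon 1),Taxon 6),Taxon 3).
Taxon 6 and Taxon 7 share a more recent common ancestor with each other than either does with Taxon 3, so Taxon 3 is the least closely related of the three.

Taxon 3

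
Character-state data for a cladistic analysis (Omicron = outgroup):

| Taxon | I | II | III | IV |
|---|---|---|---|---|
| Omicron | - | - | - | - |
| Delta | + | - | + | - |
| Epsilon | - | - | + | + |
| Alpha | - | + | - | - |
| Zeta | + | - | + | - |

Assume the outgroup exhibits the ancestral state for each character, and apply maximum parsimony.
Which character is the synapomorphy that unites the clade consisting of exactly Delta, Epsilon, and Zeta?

The outgroup has state '-' for every character, so '+' is the derived state throughout.
Only Delta and Zeta show the derived state '+' for I, supporting them as a clade.
II: derived state '+' in Alpha only — an autapomorphy, so it tells us nothing about relationships among taxa.
III (derived state '+') is shared by Delta, Epsilon, and Zeta — a synapomorphy uniting that clade.
IV: derived state '+' in Epsilon only — an autapomorphy, so it tells us nothing about relationships among taxa.
Most parsimonious ingroup topology: (((Delta,Zeta),Epsilon),Alpha).
The clade {Delta, Epsilon, Zeta} is supported by III: its derived state '+' occurs in exactly those taxa and in no other taxon (including the outgroup).

III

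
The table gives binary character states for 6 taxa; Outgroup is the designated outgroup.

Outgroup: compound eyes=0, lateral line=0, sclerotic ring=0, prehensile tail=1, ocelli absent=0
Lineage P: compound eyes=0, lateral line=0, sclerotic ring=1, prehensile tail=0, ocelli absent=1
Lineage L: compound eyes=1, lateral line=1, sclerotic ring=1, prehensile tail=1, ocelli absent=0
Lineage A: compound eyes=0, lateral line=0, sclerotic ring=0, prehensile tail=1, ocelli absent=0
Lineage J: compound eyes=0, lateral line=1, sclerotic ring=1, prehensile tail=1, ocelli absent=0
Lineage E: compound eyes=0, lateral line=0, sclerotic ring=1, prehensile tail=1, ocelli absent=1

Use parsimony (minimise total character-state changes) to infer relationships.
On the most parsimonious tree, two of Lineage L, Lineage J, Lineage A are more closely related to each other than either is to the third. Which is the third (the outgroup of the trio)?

Lineage A

Character polarity is set by the outgroup: the derived state is whichever differs from the outgroup's state, so for prehensile tail the derived state is '0', and for the remaining characters it is '1'.
compound eyes: derived state '1' in Lineage L only — an autapomorphy, so it tells us nothing about relationships among taxa.
Only Lineage J and Lineage L show the derived state '1' for lateral line, supporting them as a clade.
sclerotic ring: derived state '1' in Lineage E, Lineage J, Lineage L, and Lineage P only — synapomorphy for {Lineage E, Lineage J, Lineage L, Lineage P}.
prehensile tail (derived state '0') is unique to Lineage P (autapomorphy; uninformative for grouping).
ocelli absent: derived state '1' in Lineage E and Lineage P only — synapomorphy for {Lineage E, Lineage P}.
Most parsimonious ingroup topology: (((Lineage P,Lineage E),(Lineage L,Lineage J)),Lineage A).
Lineage J and Lineage L share a more recent common ancestor with each other than either does with Lineage A, so Lineage A is the least closely related of the three.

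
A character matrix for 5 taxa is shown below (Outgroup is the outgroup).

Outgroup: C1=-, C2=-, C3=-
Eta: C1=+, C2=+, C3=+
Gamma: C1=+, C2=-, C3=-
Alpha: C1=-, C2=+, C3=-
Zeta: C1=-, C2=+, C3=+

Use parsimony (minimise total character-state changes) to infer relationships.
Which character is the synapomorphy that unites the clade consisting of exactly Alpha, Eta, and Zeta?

The outgroup has state '-' for every character, so '+' is the derived state throughout.
C1 (state '+') occurs in Eta and Gamma but conflicts with the nesting implied by the other characters — most parsimoniously interpreted as homoplasy.
C2 (derived state '+') is shared by Alpha, Eta, and Zeta — a synapomorphy uniting that clade.
C3: derived state '+' in Eta and Zeta only — synapomorphy for {Eta, Zeta}.
Most parsimonious ingroup topology: (((Eta,Zeta),Alpha),Gamma).
The clade {Alpha, Eta, Zeta} is supported by C2: its derived state '+' occurs in exactly those taxa and in no other taxon (including the outgroup).

C2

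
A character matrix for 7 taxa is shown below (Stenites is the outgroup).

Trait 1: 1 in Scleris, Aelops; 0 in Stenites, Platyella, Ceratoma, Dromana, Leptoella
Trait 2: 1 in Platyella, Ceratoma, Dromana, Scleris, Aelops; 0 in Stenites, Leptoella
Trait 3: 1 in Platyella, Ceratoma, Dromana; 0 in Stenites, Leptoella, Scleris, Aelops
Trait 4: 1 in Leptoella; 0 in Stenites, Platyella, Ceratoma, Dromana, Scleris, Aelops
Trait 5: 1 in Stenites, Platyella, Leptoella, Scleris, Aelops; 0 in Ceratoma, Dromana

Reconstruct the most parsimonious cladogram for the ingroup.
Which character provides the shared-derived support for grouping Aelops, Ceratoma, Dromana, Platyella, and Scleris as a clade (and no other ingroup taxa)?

Character polarity is set by the outgroup: the derived state is whichever differs from the outgroup's state, so for Trait 5 the derived state is '0', and for the remaining characters it is '1'.
Trait 1: derived state '1' in Aelops and Scleris only — synapomorphy for {Aelops, Scleris}.
Trait 2: derived state '1' in Aelops, Ceratoma, Dromana, Platyella, and Scleris only — synapomorphy for {Aelops, Ceratoma, Dromana, Platyella, Scleris}.
Only Ceratoma, Dromana, and Platyella show the derived state '1' for Trait 3, supporting them as a clade.
Trait 4 (derived state '1') is unique to Leptoella (autapomorphy; uninformative for grouping).
Trait 5: derived state '0' in Ceratoma and Dromana only — synapomorphy for {Ceratoma, Dromana}.
Most parsimonious ingroup topology: (((Platyella,(Ceratoma,Dromana)),(Scleris,Aelops)),Leptoella).
The clade {Aelops, Ceratoma, Dromana, Platyella, Scleris} is supported by Trait 2: its derived state '1' occurs in exactly those taxa and in no other taxon (including the outgroup).

Trait 2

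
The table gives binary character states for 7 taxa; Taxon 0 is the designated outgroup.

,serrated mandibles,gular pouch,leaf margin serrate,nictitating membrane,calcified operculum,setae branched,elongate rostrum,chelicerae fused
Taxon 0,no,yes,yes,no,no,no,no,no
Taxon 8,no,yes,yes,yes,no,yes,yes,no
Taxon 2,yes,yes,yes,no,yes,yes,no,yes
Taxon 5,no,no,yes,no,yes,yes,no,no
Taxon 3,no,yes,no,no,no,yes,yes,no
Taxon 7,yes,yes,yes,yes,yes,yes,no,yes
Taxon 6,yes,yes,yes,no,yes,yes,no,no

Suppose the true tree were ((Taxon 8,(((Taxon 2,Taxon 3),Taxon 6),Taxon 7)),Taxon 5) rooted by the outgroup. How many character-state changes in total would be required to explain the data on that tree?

Map each character onto ((Taxon 8,(((Taxon 2,Taxon 3),Taxon 6),Taxon 7)),Taxon 5) (rooted by Taxon 0) and count the minimum state changes it requires (Fitch parsimony):
serrated mandibles: 2; gular pouch: 1; leaf margin serrate: 1; nictitating membrane: 2; calcified operculum: 3; setae branched: 1; elongate rostrum: 2; chelicerae fused: 2.
Total tree length = 14.

14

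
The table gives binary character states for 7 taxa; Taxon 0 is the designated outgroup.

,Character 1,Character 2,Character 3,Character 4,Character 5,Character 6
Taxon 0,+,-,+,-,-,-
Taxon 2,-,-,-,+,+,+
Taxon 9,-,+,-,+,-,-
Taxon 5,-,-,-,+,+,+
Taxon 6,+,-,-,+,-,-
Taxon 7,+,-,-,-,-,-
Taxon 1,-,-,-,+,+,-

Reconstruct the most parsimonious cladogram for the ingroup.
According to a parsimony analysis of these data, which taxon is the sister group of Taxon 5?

Taxon 2

Character polarity is set by the outgroup: the derived state is whichever differs from the outgroup's state, so for Character 1, Character 3 the derived state is '-', and for the remaining characters it is '+'.
Character 1 (derived state '-') is shared by Taxon 1, Taxon 2, Taxon 5, and Taxon 9 — a synapomorphy uniting that clade.
Character 2 (derived state '+') is unique to Taxon 9 (autapomorphy; uninformative for grouping).
Character 3 (derived state '-') is shared by all ingroup taxa — unites the whole ingroup.
Character 4: derived state '+' in Taxon 1, Taxon 2, Taxon 5, Taxon 6, and Taxon 9 only — synapomorphy for {Taxon 1, Taxon 2, Taxon 5, Taxon 6, Taxon 9}.
Character 5 (derived state '+') is shared by Taxon 1, Taxon 2, and Taxon 5 — a synapomorphy uniting that clade.
Character 6 (derived state '+') is shared by Taxon 2 and Taxon 5 — a synapomorphy uniting that clade.
Most parsimonious ingroup topology: (((((Taxon 2,Taxon 5),Taxon 1),Taxon 9),Taxon 6),Taxon 7).
Taxon 5 and Taxon 2 form a cherry on this tree, so they are sister taxa.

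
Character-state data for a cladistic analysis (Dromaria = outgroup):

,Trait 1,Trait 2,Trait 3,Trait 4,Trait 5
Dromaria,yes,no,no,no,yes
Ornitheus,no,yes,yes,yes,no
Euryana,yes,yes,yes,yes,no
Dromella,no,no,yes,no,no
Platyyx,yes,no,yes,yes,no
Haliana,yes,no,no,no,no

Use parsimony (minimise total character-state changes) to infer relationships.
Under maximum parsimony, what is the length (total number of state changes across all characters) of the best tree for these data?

Character polarity is set by the outgroup: the derived state is whichever differs from the outgroup's state, so for Trait 1, Trait 5 the derived state is 'no', and for the remaining characters it is 'yes'.
Trait 1 groups Dromella and Ornitheus, which is incompatible with the clades supported by the remaining characters; treating it as convergent (homoplasy) costs fewer steps than any alternative tree.
Only Euryana and Ornitheus show the derived state 'yes' for Trait 2, supporting them as a clade.
Trait 3 (derived state 'yes') is shared by Dromella, Euryana, Ornitheus, and Platyyx — a synapomorphy uniting that clade.
Trait 4: derived state 'yes' in Euryana, Ornitheus, and Platyyx only — synapomorphy for {Euryana, Ornitheus, Platyyx}.
Trait 5 (derived state 'no') is shared by all ingroup taxa — unites the whole ingroup.
Most parsimonious ingroup topology: ((((Ornitheus,Euryana),Platyyx),Dromella),Haliana).
Changes per character on this tree: Trait 1: 2; Trait 2: 1; Trait 3: 1; Trait 4: 1; Trait 5: 1.
Total = 6.

6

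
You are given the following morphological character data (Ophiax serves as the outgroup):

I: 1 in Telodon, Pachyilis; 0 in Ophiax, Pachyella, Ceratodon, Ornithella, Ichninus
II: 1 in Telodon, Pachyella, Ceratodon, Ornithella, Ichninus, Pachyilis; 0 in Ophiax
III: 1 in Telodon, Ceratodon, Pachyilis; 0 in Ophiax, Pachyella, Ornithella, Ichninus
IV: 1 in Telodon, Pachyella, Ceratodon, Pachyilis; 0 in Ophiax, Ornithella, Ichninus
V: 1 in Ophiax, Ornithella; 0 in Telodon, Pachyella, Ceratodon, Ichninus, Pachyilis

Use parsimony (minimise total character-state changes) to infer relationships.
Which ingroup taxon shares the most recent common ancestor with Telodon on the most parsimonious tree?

Pachyilis

Character polarity is set by the outgroup: the derived state is whichever differs from the outgroup's state, so for V the derived state is '0', and for the remaining characters it is '1'.
Only Pachyilis and Telodon show the derived state '1' for I, supporting them as a clade.
II (derived state '1') is shared by all ingroup taxa — unites the whole ingroup.
Only Ceratodon, Pachyilis, and Telodon show the derived state '1' for III, supporting them as a clade.
IV: derived state '1' in Ceratodon, Pachyella, Pachyilis, and Telodon only — synapomorphy for {Ceratodon, Pachyella, Pachyilis, Telodon}.
V: derived state '0' in Ceratodon, Ichninus, Pachyella, Pachyilis, and Telodon only — synapomorphy for {Ceratodon, Ichninus, Pachyella, Pachyilis, Telodon}.
Most parsimonious ingroup topology: (((((Telodon,Pachyilis),Ceratodon),Pachyella),Ichninus),Ornithella).
Telodon and Pachyilis form a cherry on this tree, so they are sister taxa.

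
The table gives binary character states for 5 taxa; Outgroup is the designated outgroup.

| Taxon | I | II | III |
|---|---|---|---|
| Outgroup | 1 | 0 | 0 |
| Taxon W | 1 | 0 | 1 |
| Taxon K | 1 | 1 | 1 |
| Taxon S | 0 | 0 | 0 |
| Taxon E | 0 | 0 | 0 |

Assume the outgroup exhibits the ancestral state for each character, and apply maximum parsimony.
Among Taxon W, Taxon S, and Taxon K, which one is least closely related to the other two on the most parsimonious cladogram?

Taxon S

Character polarity is set by the outgroup: the derived state is whichever differs from the outgroup's state, so for I the derived state is '0', and for the remaining characters it is '1'.
I (derived state '0') is shared by Taxon E and Taxon S — a synapomorphy uniting that clade.
II: derived state '1' in Taxon K only — an autapomorphy, so it tells us nothing about relationships among taxa.
III (derived state '1') is shared by Taxon K and Taxon W — a synapomorphy uniting that clade.
Most parsimonious ingroup topology: ((Taxon W,Taxon K),(Taxon S,Taxon E)).
Taxon W and Taxon K share a more recent common ancestor with each other than either does with Taxon S, so Taxon S is the least closely related of the three.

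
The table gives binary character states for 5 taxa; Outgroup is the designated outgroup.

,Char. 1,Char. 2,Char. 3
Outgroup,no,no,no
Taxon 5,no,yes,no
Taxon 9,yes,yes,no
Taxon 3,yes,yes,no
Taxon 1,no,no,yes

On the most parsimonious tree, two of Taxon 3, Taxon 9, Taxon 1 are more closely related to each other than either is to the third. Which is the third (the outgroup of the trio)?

Taxon 1

The outgroup has state 'no' for every character, so 'yes' is the derived state throughout.
Char. 1: derived state 'yes' in Taxon 3 and Taxon 9 only — synapomorphy for {Taxon 3, Taxon 9}.
Char. 2 (derived state 'yes') is shared by Taxon 3, Taxon 5, and Taxon 9 — a synapomorphy uniting that clade.
Char. 3 (derived state 'yes') is unique to Taxon 1 (autapomorphy; uninformative for grouping).
Most parsimonious ingroup topology: ((Taxon 5,(Taxon 9,Taxon 3)),Taxon 1).
Taxon 3 and Taxon 9 share a more recent common ancestor with each other than either does with Taxon 1, so Taxon 1 is the least closely related of the three.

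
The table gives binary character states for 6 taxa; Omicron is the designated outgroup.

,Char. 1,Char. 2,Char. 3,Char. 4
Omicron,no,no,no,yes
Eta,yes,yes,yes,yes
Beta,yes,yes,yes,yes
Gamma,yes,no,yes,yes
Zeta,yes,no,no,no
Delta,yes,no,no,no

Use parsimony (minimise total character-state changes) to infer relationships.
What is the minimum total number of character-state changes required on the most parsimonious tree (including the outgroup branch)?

Character polarity is set by the outgroup: the derived state is whichever differs from the outgroup's state, so for Char. 4 the derived state is 'no', and for the remaining characters it is 'yes'.
Char. 1 (derived state 'yes') is shared by all ingroup taxa — unites the whole ingroup.
Only Beta and Eta show the derived state 'yes' for Char. 2, supporting them as a clade.
Only Beta, Eta, and Gamma show the derived state 'yes' for Char. 3, supporting them as a clade.
Char. 4: derived state 'no' in Delta and Zeta only — synapomorphy for {Delta, Zeta}.
Most parsimonious ingroup topology: (((Eta,Beta),Gamma),(Zeta,Delta)).
Changes per character on this tree: Char. 1: 1; Char. 2: 1; Char. 3: 1; Char. 4: 1.
Total = 4.

4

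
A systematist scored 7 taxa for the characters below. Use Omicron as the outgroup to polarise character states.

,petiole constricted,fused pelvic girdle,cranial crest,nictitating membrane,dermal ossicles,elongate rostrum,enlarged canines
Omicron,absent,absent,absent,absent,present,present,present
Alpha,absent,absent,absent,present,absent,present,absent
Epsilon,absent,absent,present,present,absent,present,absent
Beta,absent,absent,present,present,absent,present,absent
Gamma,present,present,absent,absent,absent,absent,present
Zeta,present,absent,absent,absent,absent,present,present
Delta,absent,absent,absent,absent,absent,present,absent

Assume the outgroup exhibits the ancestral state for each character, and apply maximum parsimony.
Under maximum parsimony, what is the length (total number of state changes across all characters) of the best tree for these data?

Character polarity is set by the outgroup: the derived state is whichever differs from the outgroup's state, so for dermal ossicles, elongate rostrum, enlarged canines the derived state is 'absent', and for the remaining characters it is 'present'.
petiole constricted (derived state 'present') is shared by Gamma and Zeta — a synapomorphy uniting that clade.
fused pelvic girdle: derived state 'present' in Gamma only — an autapomorphy, so it tells us nothing about relationships among taxa.
Only Beta and Epsilon show the derived state 'present' for cranial crest, supporting them as a clade.
Only Alpha, Beta, and Epsilon show the derived state 'present' for nictitating membrane, supporting them as a clade.
dermal ossicles (derived state 'absent') is shared by all ingroup taxa — unites the whole ingroup.
elongate rostrum (derived state 'absent') is unique to Gamma (autapomorphy; uninformative for grouping).
enlarged canines (derived state 'absent') is shared by Alpha, Beta, Delta, and Epsilon — a synapomorphy uniting that clade.
Most parsimonious ingroup topology: (((Alpha,(Epsilon,Beta)),Delta),(Gamma,Zeta)).
Changes per character on this tree: petiole constricted: 1; fused pelvic girdle: 1; cranial crest: 1; nictitating membrane: 1; dermal ossicles: 1; elongate rostrum: 1; enlarged canines: 1.
Total = 7.

7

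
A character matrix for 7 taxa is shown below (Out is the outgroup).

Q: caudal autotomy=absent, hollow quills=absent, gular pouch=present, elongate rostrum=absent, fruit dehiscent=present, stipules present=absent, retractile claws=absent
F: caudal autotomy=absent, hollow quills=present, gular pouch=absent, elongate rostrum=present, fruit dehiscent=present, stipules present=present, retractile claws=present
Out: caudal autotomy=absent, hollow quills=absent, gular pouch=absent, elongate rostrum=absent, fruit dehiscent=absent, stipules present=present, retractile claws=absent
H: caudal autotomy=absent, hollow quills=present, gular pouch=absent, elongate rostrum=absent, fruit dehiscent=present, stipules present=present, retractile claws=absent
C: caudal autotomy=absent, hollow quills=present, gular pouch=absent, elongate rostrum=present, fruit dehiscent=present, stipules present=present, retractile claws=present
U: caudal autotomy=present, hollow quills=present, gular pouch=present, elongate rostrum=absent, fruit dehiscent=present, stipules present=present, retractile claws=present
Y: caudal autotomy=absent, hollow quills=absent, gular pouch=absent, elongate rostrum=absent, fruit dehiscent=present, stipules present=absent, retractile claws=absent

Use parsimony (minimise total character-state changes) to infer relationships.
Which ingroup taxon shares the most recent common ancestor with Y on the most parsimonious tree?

Character polarity is set by the outgroup: the derived state is whichever differs from the outgroup's state, so for stipules present the derived state is 'absent', and for the remaining characters it is 'present'.
caudal autotomy: derived state 'present' in U only — an autapomorphy, so it tells us nothing about relationships among taxa.
hollow quills (derived state 'present') is shared by C, F, H, and U — a synapomorphy uniting that clade.
gular pouch (state 'present') occurs in Q and U but conflicts with the nesting implied by the other characters — most parsimoniously interpreted as homoplasy.
elongate rostrum (derived state 'present') is shared by C and F — a synapomorphy uniting that clade.
All ingroup taxa share the derived state 'present' for fruit dehiscent; it defines the ingroup but does not resolve relationships within it.
stipules present: derived state 'absent' in Q and Y only — synapomorphy for {Q, Y}.
retractile claws (derived state 'present') is shared by C, F, and U — a synapomorphy uniting that clade.
Most parsimonious ingroup topology: ((Y,Q),(((C,F),U),H)).
Y and Q form a cherry on this tree, so they are sister taxa.

Q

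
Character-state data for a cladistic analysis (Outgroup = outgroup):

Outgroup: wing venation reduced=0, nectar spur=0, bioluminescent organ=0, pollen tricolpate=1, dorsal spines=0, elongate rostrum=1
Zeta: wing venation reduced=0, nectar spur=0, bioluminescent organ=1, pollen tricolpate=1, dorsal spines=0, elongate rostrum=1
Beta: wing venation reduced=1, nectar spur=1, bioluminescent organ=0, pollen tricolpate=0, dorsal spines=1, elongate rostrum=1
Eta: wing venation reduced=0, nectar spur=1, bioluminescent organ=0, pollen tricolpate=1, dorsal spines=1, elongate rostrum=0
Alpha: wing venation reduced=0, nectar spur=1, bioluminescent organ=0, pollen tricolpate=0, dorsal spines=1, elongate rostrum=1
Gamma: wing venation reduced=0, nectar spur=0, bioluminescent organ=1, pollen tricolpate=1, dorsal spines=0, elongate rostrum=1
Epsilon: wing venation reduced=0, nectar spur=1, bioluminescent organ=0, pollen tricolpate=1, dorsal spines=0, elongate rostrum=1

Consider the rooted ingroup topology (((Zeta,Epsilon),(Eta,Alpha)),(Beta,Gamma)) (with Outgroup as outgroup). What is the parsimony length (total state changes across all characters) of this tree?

11

Map each character onto (((Zeta,Epsilon),(Eta,Alpha)),(Beta,Gamma)) (rooted by Outgroup) and count the minimum state changes it requires (Fitch parsimony):
wing venation reduced: 1; nectar spur: 3; bioluminescent organ: 2; pollen tricolpate: 2; dorsal spines: 2; elongate rostrum: 1.
Total tree length = 11.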